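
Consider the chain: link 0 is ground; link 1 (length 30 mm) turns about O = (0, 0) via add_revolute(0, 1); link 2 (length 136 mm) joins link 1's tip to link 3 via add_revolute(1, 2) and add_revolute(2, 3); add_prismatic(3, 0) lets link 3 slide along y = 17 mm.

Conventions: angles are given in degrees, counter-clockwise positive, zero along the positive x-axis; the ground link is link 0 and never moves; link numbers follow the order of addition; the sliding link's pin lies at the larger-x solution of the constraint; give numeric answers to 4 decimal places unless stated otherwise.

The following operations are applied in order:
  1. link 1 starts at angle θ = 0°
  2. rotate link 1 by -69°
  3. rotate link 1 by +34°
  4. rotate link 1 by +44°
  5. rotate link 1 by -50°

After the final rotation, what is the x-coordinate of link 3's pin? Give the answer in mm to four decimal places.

geometry: r = 30 mm, L = 136 mm, e = 17 mm; θ starts at 0°
rotate link 1 by -69°: θ ← 0° -69° = -69°
rotate link 1 by +34°: θ ← -69° +34° = -35°
rotate link 1 by +44°: θ ← -35° +44° = 9°
rotate link 1 by -50°: θ ← 9° -50° = -41°
crank pin P = (r cos θ, r sin θ) = (22.641287, -19.681771)
h = r sin θ − e = -19.681771 − 17 = -36.681771
x = r cos θ + √(L² − h²) = 22.641287 + 130.959718 = 153.601005

153.6010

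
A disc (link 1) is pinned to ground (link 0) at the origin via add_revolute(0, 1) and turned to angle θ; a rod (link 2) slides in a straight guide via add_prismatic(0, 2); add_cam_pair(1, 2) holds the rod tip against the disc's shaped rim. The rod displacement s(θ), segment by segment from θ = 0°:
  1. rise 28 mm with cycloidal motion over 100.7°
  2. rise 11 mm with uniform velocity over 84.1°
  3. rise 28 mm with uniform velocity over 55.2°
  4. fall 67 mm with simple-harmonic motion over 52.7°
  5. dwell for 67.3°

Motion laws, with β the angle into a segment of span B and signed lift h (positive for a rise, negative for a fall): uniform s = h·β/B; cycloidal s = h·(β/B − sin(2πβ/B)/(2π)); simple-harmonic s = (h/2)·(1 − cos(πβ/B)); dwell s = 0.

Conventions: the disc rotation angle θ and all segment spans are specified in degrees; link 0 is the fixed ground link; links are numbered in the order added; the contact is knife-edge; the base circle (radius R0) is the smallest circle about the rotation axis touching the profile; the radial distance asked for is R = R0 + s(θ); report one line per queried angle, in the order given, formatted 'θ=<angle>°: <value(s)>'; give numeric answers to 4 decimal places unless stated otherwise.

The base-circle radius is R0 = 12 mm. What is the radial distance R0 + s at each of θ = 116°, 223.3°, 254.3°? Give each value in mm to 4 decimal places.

segment 1 (0° to 100.7°, cycloidal, h = 28) is passed completely: s = 0.0000 + (28) = 28.0000
θ = 116° falls in segment 2 (100.7° to 184.8°, uniform, h = 11): β = 116 − 100.7 = 15.3°, B = 84.1°; Δs = 11·15.3/84.1 = 2.0012; s = 28.0000 + 2.0012 = 30.0012
segment 2 (100.7° to 184.8°, uniform, h = 11) is passed completely: s = 28.0000 + (11) = 39.0000
θ = 223.3° falls in segment 3 (184.8° to 240°, uniform, h = 28): β = 223.3 − 184.8 = 38.5°, B = 55.2°; Δs = 28·38.5/55.2 = 19.5290; s = 39.0000 + 19.5290 = 58.5290
segment 3 (184.8° to 240°, uniform, h = 28) is passed completely: s = 39.0000 + (28) = 67.0000
θ = 254.3° falls in segment 4 (240° to 292.7°, simple-harmonic, h = -67): β = 254.3 − 240 = 14.3°, B = 52.7°; Δs = -67/2·(1 − cos(π·0.2713)) = -11.4526; s = 67.0000 − 11.4526 = 55.5474
θ=116°: R = R0 + s = 12 + 30.0012 = 42.0012
θ=223.3°: R = R0 + s = 12 + 58.5290 = 70.5290
θ=254.3°: R = R0 + s = 12 + 55.5474 = 67.5474

θ=116°: 42.0012
θ=223.3°: 70.5290
θ=254.3°: 67.5474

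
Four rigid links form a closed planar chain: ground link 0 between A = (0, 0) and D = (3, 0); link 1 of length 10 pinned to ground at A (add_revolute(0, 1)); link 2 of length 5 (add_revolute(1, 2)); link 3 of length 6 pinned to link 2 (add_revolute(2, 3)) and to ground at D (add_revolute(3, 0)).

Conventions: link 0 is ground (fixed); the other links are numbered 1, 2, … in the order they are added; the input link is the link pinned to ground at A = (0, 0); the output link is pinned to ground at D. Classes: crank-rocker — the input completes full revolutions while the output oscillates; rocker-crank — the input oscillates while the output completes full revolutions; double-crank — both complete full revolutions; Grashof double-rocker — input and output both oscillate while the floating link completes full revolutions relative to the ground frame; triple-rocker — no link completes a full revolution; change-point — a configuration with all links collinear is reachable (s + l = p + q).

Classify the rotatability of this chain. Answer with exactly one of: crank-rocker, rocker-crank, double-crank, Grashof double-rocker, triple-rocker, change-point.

lengths: ground=3, input=10, coupler=5, output=6
sorted: s=3 (shortest), l=10 (longest), p+q=11
s + l = 13 vs p + q = 11
s + l > p + q → non-Grashof → no link fully rotates → triple-rocker

triple-rocker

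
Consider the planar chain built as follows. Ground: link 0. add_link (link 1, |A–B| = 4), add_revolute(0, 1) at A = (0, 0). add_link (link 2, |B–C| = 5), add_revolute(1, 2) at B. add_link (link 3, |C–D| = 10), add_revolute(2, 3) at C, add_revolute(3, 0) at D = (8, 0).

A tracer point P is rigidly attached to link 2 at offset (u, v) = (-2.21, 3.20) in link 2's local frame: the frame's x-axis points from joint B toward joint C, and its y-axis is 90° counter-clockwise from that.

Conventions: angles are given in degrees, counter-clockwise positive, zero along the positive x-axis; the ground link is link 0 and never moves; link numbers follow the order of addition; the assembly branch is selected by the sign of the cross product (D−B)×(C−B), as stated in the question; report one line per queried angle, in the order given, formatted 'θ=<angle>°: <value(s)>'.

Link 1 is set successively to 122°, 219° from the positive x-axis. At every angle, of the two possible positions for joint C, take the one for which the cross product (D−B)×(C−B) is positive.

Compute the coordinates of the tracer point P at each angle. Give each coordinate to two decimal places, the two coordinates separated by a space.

A=(0,0), D=(8.00,0)
θ=122°: B = A + 4.00·(cos122°, sin122°) = (-2.1197, 3.3922)
θ=122°: |BD| = 10.6731
θ=122°: circle(B,5.00) ∩ circle(D,10.00): a=1.8230, h=4.6558
θ=122°:   candidates: C₊=(1.0886,7.2272) cross=49.692; C₋=(-1.8709,-1.6016) cross=-49.692
θ=122°:   branch + wants cross > 0 → take C=(1.0886,7.2272) (cross=49.692)
θ=122°: ex = (C−B)/|BC| = (0.6416,0.7670); ey = (-0.7670,0.6416)
θ=122°: P = B + -2.21·ex + 3.20·ey = (-5.9921,3.7504)
θ=219°: B = A + 4.00·(cos219°, sin219°) = (-3.1086, -2.5173)
θ=219°: |BD| = 11.3902
θ=219°: circle(B,5.00) ∩ circle(D,10.00): a=2.4028, h=4.3848
θ=219°:   candidates: C₊=(-1.7342,2.2901) cross=49.944; C₋=(0.2039,-6.2626) cross=-49.944
θ=219°:   branch + wants cross > 0 → take C=(-1.7342,2.2901) (cross=49.944)
θ=219°: ex = (C−B)/|BC| = (0.2749,0.9615); ey = (-0.9615,0.2749)
θ=219°: P = B + -2.21·ex + 3.20·ey = (-6.7928,-3.7626)

θ=122°: -5.99 3.75
θ=219°: -6.79 -3.76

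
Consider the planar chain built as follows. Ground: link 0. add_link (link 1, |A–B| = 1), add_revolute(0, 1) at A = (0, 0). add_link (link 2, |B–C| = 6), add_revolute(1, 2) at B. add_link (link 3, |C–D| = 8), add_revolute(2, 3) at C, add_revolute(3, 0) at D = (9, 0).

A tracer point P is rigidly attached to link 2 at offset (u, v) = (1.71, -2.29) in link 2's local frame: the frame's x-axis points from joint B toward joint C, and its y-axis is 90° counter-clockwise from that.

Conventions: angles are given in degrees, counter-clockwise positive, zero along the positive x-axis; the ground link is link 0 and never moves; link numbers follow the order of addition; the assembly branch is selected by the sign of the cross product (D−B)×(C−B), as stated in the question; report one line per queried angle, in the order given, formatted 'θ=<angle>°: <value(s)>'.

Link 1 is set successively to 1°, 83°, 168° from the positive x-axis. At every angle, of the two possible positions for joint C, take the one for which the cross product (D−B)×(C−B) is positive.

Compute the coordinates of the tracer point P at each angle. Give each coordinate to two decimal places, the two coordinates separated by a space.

A=(0,0), D=(9.00,0)
θ=1°: B = A + 1.00·(cos1°, sin1°) = (0.9998, 0.0175)
θ=1°: |BD| = 8.0002
θ=1°: circle(B,6.00) ∩ circle(D,8.00): a=2.2501, h=5.5621
θ=1°:   candidates: C₊=(3.2621,5.5746) cross=44.498; C₋=(3.2378,-5.5495) cross=-44.498
θ=1°:   branch + wants cross > 0 → take C=(3.2621,5.5746) (cross=44.498)
θ=1°: ex = (C−B)/|BC| = (0.3770,0.9262); ey = (-0.9262,0.3770)
θ=1°: P = B + 1.71·ex + -2.29·ey = (3.7656,0.7378)
θ=83°: B = A + 1.00·(cos83°, sin83°) = (0.1219, 0.9925)
θ=83°: |BD| = 8.9334
θ=83°: circle(B,6.00) ∩ circle(D,8.00): a=2.8996, h=5.2529
θ=83°:   candidates: C₊=(3.5871,5.8907) cross=46.926; C₋=(2.4199,-4.5499) cross=-46.926
θ=83°:   branch + wants cross > 0 → take C=(3.5871,5.8907) (cross=46.926)
θ=83°: ex = (C−B)/|BC| = (0.5775,0.8164); ey = (-0.8164,0.5775)
θ=83°: P = B + 1.71·ex + -2.29·ey = (2.9789,1.0660)
θ=168°: B = A + 1.00·(cos168°, sin168°) = (-0.9781, 0.2079)
θ=168°: |BD| = 9.9803
θ=168°: circle(B,6.00) ∩ circle(D,8.00): a=3.5874, h=4.8094
θ=168°:   candidates: C₊=(2.7087,4.9416) cross=48.000; C₋=(2.5083,-4.6752) cross=-48.000
θ=168°:   branch + wants cross > 0 → take C=(2.7087,4.9416) (cross=48.000)
θ=168°: ex = (C−B)/|BC| = (0.6145,0.7889); ey = (-0.7889,0.6145)
θ=168°: P = B + 1.71·ex + -2.29·ey = (1.8793,0.1499)

θ=1°: 3.77 0.74
θ=83°: 2.98 1.07
θ=168°: 1.88 0.15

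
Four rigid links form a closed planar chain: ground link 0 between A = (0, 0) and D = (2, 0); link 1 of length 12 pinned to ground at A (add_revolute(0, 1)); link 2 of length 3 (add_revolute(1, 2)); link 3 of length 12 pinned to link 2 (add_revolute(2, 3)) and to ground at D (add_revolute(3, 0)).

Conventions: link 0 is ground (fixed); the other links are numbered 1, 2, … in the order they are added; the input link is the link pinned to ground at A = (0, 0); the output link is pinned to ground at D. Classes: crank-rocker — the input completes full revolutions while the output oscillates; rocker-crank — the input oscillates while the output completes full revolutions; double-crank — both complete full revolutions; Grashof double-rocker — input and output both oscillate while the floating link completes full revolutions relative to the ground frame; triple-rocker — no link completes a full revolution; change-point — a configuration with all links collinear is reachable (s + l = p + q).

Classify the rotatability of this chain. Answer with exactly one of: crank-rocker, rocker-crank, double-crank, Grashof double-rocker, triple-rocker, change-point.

lengths: ground=2, input=12, coupler=3, output=12
sorted: s=2 (shortest), l=12 (longest), p+q=15
s + l = 14 vs p + q = 15
s + l < p + q (Grashof) with shortest = ground link → double-crank

double-crank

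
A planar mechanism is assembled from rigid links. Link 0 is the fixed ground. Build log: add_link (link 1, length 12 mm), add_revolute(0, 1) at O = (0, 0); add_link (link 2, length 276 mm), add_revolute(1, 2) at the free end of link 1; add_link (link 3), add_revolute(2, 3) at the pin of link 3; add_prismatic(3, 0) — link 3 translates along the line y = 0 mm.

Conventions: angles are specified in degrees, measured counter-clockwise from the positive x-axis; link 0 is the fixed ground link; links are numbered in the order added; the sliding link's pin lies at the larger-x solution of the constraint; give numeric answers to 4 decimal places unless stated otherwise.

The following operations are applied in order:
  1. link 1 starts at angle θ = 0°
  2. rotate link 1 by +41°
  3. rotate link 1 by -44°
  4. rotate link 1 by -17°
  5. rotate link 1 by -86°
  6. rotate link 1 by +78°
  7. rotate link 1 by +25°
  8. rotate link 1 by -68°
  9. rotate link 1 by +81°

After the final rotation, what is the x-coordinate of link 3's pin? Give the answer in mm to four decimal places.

geometry: r = 12 mm, L = 276 mm, e = 0 mm; θ starts at 0°
rotate link 1 by +41°: θ ← 0° +41° = 41°
rotate link 1 by -44°: θ ← 41° -44° = -3°
rotate link 1 by -17°: θ ← -3° -17° = -20°
rotate link 1 by -86°: θ ← -20° -86° = -106°
rotate link 1 by +78°: θ ← -106° +78° = -28°
rotate link 1 by +25°: θ ← -28° +25° = -3°
rotate link 1 by -68°: θ ← -3° -68° = -71°
rotate link 1 by +81°: θ ← -71° +81° = 10°
crank pin P = (r cos θ, r sin θ) = (11.817693, 2.083778)
h = r sin θ − e = 2.083778 − 0 = 2.083778
x = r cos θ + √(L² − h²) = 11.817693 + 275.992134 = 287.809827

287.8098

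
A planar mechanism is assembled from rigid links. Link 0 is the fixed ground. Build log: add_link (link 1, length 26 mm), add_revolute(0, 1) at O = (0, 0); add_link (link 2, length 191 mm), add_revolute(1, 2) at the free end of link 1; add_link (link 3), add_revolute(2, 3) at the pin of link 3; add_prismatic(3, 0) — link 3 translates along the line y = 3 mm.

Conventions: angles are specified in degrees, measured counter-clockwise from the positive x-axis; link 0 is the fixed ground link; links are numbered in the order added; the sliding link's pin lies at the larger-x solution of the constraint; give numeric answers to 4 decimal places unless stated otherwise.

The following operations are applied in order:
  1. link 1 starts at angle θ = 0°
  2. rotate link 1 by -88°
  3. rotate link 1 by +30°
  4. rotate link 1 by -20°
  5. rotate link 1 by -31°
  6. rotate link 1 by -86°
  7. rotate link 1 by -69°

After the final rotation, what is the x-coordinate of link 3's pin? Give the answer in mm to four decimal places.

geometry: r = 26 mm, L = 191 mm, e = 3 mm; θ starts at 0°
rotate link 1 by -88°: θ ← 0° -88° = -88°
rotate link 1 by +30°: θ ← -88° +30° = -58°
rotate link 1 by -20°: θ ← -58° -20° = -78°
rotate link 1 by -31°: θ ← -78° -31° = -109°
rotate link 1 by -86°: θ ← -109° -86° = -195°
rotate link 1 by -69°: θ ← -195° -69° = -264°
crank pin P = (r cos θ, r sin θ) = (-2.717740, 25.857569)
h = r sin θ − e = 25.857569 − 3 = 22.857569
x = r cos θ + √(L² − h²) = -2.717740 + 189.627349 = 186.909609

186.9096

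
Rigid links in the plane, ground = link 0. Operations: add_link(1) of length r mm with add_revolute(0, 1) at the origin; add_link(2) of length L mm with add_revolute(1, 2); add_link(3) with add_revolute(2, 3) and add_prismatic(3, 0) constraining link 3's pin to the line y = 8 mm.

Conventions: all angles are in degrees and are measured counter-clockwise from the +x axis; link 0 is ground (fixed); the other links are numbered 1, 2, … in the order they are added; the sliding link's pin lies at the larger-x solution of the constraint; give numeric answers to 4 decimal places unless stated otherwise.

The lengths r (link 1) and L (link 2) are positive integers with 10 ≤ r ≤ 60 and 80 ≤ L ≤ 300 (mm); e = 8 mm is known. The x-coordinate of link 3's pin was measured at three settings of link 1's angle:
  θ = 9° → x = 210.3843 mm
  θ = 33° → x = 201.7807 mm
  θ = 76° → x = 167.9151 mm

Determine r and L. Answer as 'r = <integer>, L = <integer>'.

constraint per measurement: (x − r cos θ)² + (r sin θ − e)² = L²
subtracting the θ₁ and θ₂ equations cancels the r² and L² terms:
r = (x₁² − x₂²) / (2[(x₁cos θ₁ + e sin θ₁) − (x₂cos θ₂ + e sin θ₂)]) = 50.0001 → r = 50
L² = (x₁ − r cos θ₁)² + (r sin θ₁ − e)² = 25920.9941 → L = 161.0000 → L = 161
check at θ₃=76°: x = 167.9151 (printed 167.9151) ✓

r = 50, L = 161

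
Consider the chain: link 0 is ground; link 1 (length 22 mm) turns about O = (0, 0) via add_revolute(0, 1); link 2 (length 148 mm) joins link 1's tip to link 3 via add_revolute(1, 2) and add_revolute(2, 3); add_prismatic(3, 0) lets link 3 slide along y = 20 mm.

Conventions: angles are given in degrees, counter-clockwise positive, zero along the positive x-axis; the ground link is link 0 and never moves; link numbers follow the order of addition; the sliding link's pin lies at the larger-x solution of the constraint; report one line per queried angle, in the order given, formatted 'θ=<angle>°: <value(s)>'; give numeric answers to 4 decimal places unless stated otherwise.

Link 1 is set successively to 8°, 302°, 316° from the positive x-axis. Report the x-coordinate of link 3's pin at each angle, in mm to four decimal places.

geometry: r = 22 mm, L = 148 mm, e = 20 mm
θ=8°: crank pin P = (r cos θ, r sin θ) = (21.785898, 3.061808)
θ=8°: h = r sin θ − e = 3.061808 − 20 = -16.938192
θ=8°: x = r cos θ + √(L² − h²) = 21.785898 + 147.027540 = 168.813438
θ=302°: crank pin P = (r cos θ, r sin θ) = (11.658224, -18.657058)
θ=302°: h = r sin θ − e = -18.657058 − 20 = -38.657058
θ=302°: x = r cos θ + √(L² − h²) = 11.658224 + 142.862283 = 154.520507
θ=316°: crank pin P = (r cos θ, r sin θ) = (15.825476, -15.282484)
θ=316°: h = r sin θ − e = -15.282484 − 20 = -35.282484
θ=316°: x = r cos θ + √(L² − h²) = 15.825476 + 143.732899 = 159.558375

θ=8°: 168.8134
θ=302°: 154.5205
θ=316°: 159.5584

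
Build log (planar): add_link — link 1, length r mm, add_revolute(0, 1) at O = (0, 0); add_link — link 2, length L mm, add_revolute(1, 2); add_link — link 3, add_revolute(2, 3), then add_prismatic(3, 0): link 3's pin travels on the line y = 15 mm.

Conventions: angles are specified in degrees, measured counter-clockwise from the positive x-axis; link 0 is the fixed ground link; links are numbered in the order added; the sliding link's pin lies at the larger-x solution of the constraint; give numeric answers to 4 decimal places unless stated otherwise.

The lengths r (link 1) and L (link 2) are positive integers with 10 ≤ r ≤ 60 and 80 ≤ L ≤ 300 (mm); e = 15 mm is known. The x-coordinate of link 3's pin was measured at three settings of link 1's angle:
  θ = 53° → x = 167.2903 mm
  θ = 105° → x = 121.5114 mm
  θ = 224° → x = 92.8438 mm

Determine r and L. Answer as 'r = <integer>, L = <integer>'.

constraint per measurement: (x − r cos θ)² + (r sin θ − e)² = L²
subtracting the θ₁ and θ₂ equations cancels the r² and L² terms:
r = (x₁² − x₂²) / (2[(x₁cos θ₁ + e sin θ₁) − (x₂cos θ₂ + e sin θ₂)]) = 51.0000 → r = 51
L² = (x₁ − r cos θ₁)² + (r sin θ₁ − e)² = 19320.9949 → L = 139.0000 → L = 139
check at θ₃=224°: x = 92.8438 (printed 92.8438) ✓

r = 51, L = 139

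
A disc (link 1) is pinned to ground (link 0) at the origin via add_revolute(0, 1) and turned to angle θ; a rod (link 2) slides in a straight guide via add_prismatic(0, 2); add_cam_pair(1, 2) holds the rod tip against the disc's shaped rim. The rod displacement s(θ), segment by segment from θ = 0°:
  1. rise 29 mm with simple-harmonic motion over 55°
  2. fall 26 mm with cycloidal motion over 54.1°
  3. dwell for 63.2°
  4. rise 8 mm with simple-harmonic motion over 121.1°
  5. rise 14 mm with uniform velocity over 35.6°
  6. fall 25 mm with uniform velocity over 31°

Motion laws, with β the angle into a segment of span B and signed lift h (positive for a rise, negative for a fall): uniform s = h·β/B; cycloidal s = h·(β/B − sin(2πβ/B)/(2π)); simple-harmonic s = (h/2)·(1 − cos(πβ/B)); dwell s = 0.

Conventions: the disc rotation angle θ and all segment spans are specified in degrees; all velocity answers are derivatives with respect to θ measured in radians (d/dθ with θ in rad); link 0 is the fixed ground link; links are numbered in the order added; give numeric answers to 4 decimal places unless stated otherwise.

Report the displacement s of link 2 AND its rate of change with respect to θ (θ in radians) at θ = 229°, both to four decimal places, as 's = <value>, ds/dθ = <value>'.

segment 1 (0° to 55°, simple-harmonic, h = 29) is passed completely: s = 0.0000 + (29) = 29.0000
segment 2 (55° to 109.1°, cycloidal, h = -26) is passed completely: s = 29.0000 + (-26) = 3.0000
segment 3 (109.1° to 172.3°, dwell): s unchanged at 3.0000
θ = 229° falls in segment 4 (172.3° to 293.4°, simple-harmonic, h = 8): β = 229 − 172.3 = 56.7°, B = 121.1°; Δs = 8/2·(1 − cos(π·0.4682)) = 3.6012; s = 3.0000 + 3.6012 = 6.6012
velocity in seg [172.3°–293.4°] (simple-harmonic), θ in radians: β = 56.7° = 0.9896 rad, B = 121.1° = 2.1136 rad; ds/dθ = (πh/(2B)) sin(πβ/B) = (π·8/(2·2.1136)) sin(π·0.4682) = 5.915870 mm/rad

s = 6.6012, ds/dθ = 5.9159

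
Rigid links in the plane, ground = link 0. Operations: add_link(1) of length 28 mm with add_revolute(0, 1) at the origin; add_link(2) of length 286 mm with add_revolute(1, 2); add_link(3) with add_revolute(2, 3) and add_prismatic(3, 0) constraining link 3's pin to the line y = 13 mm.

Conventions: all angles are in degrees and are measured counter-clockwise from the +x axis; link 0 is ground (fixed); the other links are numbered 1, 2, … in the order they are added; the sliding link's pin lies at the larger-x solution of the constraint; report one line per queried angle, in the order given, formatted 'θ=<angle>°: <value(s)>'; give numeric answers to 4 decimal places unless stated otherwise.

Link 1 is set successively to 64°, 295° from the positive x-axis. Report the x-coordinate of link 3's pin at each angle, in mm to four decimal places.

geometry: r = 28 mm, L = 286 mm, e = 13 mm
θ=64°: crank pin P = (r cos θ, r sin θ) = (12.274392, 25.166233)
θ=64°: h = r sin θ − e = 25.166233 − 13 = 12.166233
θ=64°: x = r cos θ + √(L² − h²) = 12.274392 + 285.741111 = 298.015504
θ=295°: crank pin P = (r cos θ, r sin θ) = (11.833311, -25.376618)
θ=295°: h = r sin θ − e = -25.376618 − 13 = -38.376618
θ=295°: x = r cos θ + √(L² − h²) = 11.833311 + 283.413541 = 295.246852

θ=64°: 298.0155
θ=295°: 295.2469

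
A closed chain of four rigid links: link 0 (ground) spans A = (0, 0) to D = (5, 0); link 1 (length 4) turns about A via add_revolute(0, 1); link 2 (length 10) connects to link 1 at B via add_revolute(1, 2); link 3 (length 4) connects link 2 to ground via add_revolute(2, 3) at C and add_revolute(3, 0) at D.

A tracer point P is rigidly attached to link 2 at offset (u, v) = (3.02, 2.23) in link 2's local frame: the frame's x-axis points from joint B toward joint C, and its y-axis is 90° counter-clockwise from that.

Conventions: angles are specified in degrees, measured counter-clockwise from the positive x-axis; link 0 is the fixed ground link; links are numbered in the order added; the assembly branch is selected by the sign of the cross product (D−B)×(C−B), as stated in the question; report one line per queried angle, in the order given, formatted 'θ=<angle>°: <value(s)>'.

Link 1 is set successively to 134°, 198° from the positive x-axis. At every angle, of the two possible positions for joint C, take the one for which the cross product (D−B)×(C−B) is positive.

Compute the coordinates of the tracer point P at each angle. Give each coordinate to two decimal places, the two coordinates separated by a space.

A=(0,0), D=(5.00,0)
θ=134°: B = A + 4.00·(cos134°, sin134°) = (-2.7786, 2.8774)
θ=134°: |BD| = 8.2938
θ=134°: circle(B,10.00) ∩ circle(D,4.00): a=9.2109, h=3.8934
θ=134°:   candidates: C₊=(7.2110,3.3334) cross=32.291; C₋=(4.5095,-3.9698) cross=-32.291
θ=134°:   branch + wants cross > 0 → take C=(7.2110,3.3334) (cross=32.291)
θ=134°: ex = (C−B)/|BC| = (0.9990,0.0456); ey = (-0.0456,0.9990)
θ=134°: P = B + 3.02·ex + 2.23·ey = (0.1365,5.2428)
θ=198°: B = A + 4.00·(cos198°, sin198°) = (-3.8042, -1.2361)
θ=198°: |BD| = 8.8906
θ=198°: circle(B,10.00) ∩ circle(D,4.00): a=9.1694, h=3.9903
θ=198°:   candidates: C₊=(4.7213,3.9903) cross=35.476; C₋=(5.8309,-3.9128) cross=-35.476
θ=198°:   branch + wants cross > 0 → take C=(4.7213,3.9903) (cross=35.476)
θ=198°: ex = (C−B)/|BC| = (0.8526,0.5226); ey = (-0.5226,0.8526)
θ=198°: P = B + 3.02·ex + 2.23·ey = (-2.3950,2.2435)

θ=134°: 0.14 5.24
θ=198°: -2.39 2.24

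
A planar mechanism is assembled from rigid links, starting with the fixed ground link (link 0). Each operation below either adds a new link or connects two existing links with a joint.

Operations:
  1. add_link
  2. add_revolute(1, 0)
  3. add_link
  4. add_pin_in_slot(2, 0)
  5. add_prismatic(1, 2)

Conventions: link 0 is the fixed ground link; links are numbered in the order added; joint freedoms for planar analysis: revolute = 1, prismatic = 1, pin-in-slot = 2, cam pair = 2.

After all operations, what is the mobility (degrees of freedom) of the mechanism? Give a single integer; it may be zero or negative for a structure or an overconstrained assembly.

link 0 = ground. State L|J1|J2 = 1|0|0
+link1  2|0|0
R(1,0) f=1→J1  2|1|0
+link2  3|1|0
PS(2,0) f=2→J2  3|1|1
P(1,2) f=1→J1  3|2|1
M = 3(3−1)−2·2−1 = 6−4−1 = 1

M = 1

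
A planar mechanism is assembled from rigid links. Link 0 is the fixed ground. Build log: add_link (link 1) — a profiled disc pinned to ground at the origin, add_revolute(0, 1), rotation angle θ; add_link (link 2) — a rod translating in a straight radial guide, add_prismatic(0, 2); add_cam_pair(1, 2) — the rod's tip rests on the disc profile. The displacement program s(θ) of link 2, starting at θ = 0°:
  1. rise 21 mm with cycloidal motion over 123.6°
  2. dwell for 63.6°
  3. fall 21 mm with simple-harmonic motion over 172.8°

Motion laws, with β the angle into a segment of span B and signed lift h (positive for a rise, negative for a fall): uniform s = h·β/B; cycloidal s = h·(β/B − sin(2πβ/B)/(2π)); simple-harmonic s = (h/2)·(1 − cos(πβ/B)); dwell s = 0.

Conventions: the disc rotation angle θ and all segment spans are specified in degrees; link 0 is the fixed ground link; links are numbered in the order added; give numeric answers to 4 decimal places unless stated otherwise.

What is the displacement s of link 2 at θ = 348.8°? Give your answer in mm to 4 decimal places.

seg 1 [0°–123.6°] cycloidal, h=21: full span → s += 21 → s = 21.0000
seg 2 [123.6°–187.2°] dwell: s stays 21.0000
seg 3 [187.2°–360°] simple-harmonic, h=-21: θ=348.8° here. β=161.6, B=172.8. -21/2·(1 − cos(π·0.9352)) = -20.7831 → s = 0.2169

0.2169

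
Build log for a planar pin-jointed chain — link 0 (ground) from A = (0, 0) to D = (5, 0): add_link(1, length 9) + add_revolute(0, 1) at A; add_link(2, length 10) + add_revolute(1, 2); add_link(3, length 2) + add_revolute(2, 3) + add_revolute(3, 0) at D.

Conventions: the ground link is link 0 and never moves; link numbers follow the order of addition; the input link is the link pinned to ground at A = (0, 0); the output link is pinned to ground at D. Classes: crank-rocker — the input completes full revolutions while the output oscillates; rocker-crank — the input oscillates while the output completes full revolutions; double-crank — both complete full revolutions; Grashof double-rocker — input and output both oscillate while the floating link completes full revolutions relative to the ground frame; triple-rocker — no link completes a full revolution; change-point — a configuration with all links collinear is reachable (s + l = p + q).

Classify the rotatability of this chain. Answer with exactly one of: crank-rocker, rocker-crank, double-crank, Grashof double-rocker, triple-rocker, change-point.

lengths: ground=5, input=9, coupler=10, output=2
sorted: s=2 (shortest), l=10 (longest), p+q=14
s + l = 12 vs p + q = 14
s + l < p + q (Grashof) with shortest = output link → rocker-crank

rocker-crank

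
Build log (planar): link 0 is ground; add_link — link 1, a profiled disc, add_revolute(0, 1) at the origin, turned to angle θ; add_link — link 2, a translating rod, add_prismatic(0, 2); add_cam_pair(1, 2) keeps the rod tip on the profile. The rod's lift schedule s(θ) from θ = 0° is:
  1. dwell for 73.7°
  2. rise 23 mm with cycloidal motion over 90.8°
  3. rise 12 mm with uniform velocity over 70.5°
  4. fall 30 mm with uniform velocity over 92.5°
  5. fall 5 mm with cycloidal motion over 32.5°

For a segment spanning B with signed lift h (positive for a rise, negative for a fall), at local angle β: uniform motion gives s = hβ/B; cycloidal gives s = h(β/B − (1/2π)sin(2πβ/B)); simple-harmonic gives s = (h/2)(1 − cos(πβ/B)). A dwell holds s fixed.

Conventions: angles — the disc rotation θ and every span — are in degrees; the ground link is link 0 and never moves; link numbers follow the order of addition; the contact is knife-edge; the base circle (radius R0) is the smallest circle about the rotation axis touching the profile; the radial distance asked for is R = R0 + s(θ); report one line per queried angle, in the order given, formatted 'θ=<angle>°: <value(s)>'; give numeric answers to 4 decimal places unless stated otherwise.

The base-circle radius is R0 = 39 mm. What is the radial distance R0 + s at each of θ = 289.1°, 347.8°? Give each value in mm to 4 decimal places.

seg 1 [0°–73.7°] dwell: s stays 0.0000
seg 2 [73.7°–164.5°] cycloidal, h=23: full span → s += 23 → s = 23.0000
seg 3 [164.5°–235°] uniform, h=12: full span → s += 12 → s = 35.0000
seg 4 [235°–327.5°] uniform, h=-30: θ=289.1° here. β=54.1, B=92.5. -30·54.1/92.5 = -17.5459 → s = 17.4541
seg 4 [235°–327.5°] uniform, h=-30: full span → s += -30 → s = 5.0000
seg 5 [327.5°–360°] cycloidal, h=-5: θ=347.8° here. β=20.3, B=32.5. -5·(0.6246 − sin(2π·0.6246)/(2π)) = -3.6844 → s = 1.3156
θ=289.1°: R = R0 + s = 39 + 17.4541 = 56.4541
θ=347.8°: R = R0 + s = 39 + 1.3156 = 40.3156

θ=289.1°: 56.4541
θ=347.8°: 40.3156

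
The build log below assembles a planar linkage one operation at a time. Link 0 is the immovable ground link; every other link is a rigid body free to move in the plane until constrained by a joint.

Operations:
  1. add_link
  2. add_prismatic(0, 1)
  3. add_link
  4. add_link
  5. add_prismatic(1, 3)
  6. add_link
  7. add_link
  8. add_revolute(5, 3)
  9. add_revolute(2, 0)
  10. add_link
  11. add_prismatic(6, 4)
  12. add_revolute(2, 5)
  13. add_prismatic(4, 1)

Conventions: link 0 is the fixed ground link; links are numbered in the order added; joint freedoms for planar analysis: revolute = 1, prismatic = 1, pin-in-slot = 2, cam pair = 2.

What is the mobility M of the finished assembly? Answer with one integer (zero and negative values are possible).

link 0 = ground. State L|J1|J2 = 1|0|0
+link1  2|0|0
P(0,1) f=1→J1  2|1|0
+link2  3|1|0
+link3  4|1|0
P(1,3) f=1→J1  4|2|0
+link4  5|2|0
+link5  6|2|0
R(5,3) f=1→J1  6|3|0
R(2,0) f=1→J1  6|4|0
+link6  7|4|0
P(6,4) f=1→J1  7|5|0
R(2,5) f=1→J1  7|6|0
P(4,1) f=1→J1  7|7|0
M = 3(7−1)−2·7−0 = 18−14−0 = 4

M = 4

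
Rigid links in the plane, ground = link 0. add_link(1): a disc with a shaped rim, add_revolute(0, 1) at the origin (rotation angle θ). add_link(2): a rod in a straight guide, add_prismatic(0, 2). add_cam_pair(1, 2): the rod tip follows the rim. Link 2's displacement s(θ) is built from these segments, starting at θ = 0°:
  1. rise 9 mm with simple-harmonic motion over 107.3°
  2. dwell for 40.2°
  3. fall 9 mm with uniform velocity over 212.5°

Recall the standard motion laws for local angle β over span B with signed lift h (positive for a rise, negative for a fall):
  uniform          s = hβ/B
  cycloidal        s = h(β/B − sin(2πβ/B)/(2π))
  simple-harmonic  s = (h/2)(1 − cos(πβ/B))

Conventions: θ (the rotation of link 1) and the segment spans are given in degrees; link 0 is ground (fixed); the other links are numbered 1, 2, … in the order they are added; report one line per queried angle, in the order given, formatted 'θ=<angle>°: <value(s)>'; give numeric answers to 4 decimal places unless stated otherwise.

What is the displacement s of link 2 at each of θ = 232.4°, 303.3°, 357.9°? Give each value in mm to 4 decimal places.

segment 1 (0° to 107.3°, simple-harmonic, h = 9) is passed completely: s = 0.0000 + (9) = 9.0000
segment 2 (107.3° to 147.5°, dwell): s unchanged at 9.0000
θ = 232.4° falls in segment 3 (147.5° to 360°, uniform, h = -9): β = 232.4 − 147.5 = 84.9°, B = 212.5°; Δs = -9·84.9/212.5 = -3.5958; s = 9.0000 − 3.5958 = 5.4042
θ = 303.3° falls in segment 3 (147.5° to 360°, uniform, h = -9): β = 303.3 − 147.5 = 155.8°, B = 212.5°; Δs = -9·155.8/212.5 = -6.5986; s = 9.0000 − 6.5986 = 2.4014
θ = 357.9° falls in segment 3 (147.5° to 360°, uniform, h = -9): β = 357.9 − 147.5 = 210.4°, B = 212.5°; Δs = -9·210.4/212.5 = -8.9111; s = 9.0000 − 8.9111 = 0.0889

θ=232.4°: 5.4042
θ=303.3°: 2.4014
θ=357.9°: 0.0889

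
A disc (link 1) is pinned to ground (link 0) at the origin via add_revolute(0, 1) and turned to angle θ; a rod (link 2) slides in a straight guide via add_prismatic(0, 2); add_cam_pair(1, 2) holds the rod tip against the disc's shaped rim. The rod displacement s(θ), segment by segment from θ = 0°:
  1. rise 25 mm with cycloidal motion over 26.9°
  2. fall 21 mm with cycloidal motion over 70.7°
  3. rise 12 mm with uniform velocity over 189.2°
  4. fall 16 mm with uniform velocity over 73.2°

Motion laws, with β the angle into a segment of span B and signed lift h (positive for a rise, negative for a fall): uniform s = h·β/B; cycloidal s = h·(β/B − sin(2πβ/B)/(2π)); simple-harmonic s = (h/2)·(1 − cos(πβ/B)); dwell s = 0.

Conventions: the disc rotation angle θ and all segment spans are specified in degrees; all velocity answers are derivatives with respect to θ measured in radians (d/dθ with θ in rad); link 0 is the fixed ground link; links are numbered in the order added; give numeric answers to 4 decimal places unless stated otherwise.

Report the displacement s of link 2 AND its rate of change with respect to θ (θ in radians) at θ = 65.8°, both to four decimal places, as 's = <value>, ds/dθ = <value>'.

segment 1 (0° to 26.9°, cycloidal, h = 25) is passed completely: s = 0.0000 + (25) = 25.0000
θ = 65.8° falls in segment 2 (26.9° to 97.6°, cycloidal, h = -21): β = 65.8 − 26.9 = 38.9°, B = 70.7°; Δs = -21·(0.5502 − sin(2π·0.5502)/(2π)) = -12.5915; s = 25.0000 − 12.5915 = 12.4085
velocity in seg [26.9°–97.6°] (cycloidal), θ in radians: β = 38.9° = 0.6789 rad, B = 70.7° = 1.2339 rad; ds/dθ = (h/B)(1 − cos(2πβ/B)) = ((-21)/1.2339)(1 − cos(2π·0.5502)) = -33.197125 mm/rad

s = 12.4085, ds/dθ = -33.1971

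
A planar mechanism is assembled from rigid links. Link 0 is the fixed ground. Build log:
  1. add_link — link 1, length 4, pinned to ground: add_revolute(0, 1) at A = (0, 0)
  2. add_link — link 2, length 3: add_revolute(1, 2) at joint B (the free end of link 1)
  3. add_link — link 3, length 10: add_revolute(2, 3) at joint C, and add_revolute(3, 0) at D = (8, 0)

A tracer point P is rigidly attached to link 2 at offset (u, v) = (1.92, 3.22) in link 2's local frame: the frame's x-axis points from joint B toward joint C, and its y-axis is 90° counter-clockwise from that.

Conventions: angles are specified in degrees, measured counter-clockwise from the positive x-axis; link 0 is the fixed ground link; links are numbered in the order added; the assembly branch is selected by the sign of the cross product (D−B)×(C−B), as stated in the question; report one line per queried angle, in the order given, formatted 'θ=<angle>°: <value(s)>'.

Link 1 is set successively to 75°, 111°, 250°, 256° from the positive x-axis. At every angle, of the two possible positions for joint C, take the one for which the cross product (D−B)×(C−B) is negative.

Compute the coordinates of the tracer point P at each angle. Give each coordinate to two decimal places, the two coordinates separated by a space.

A=(0,0), D=(8.00,0)
θ=75°: B = A + 4.00·(cos75°, sin75°) = (1.0353, 3.8637)
θ=75°: |BD| = 7.9646
θ=75°: circle(B,3.00) ∩ circle(D,10.00): a=-1.7304, h=2.4506
θ=75°:   candidates: C₊=(0.7109,6.8461) cross=19.518; C₋=(-1.6667,2.5602) cross=-19.518
θ=75°:   branch - wants cross < 0 → take C=(-1.6667,2.5602) (cross=-19.518)
θ=75°: ex = (C−B)/|BC| = (-0.9007,-0.4345); ey = (0.4345,-0.9007)
θ=75°: P = B + 1.92·ex + 3.22·ey = (0.7051,0.1293)
θ=111°: B = A + 4.00·(cos111°, sin111°) = (-1.4335, 3.7343)
θ=111°: |BD| = 10.1457
θ=111°: circle(B,3.00) ∩ circle(D,10.00): a=0.5882, h=2.9418
θ=111°:   candidates: C₊=(0.1962,6.2531) cross=29.846; C₋=(-1.9693,0.7826) cross=-29.846
θ=111°:   branch - wants cross < 0 → take C=(-1.9693,0.7826) (cross=-29.846)
θ=111°: ex = (C−B)/|BC| = (-0.1786,-0.9839); ey = (0.9839,-0.1786)
θ=111°: P = B + 1.92·ex + 3.22·ey = (1.3918,1.2700)
θ=250°: B = A + 4.00·(cos250°, sin250°) = (-1.3681, -3.7588)
θ=250°: |BD| = 10.0940
θ=250°: circle(B,3.00) ∩ circle(D,10.00): a=0.5394, h=2.9511
θ=250°:   candidates: C₊=(-1.9664,-0.8190) cross=29.789; C₋=(0.2314,-6.2968) cross=-29.789
θ=250°:   branch - wants cross < 0 → take C=(0.2314,-6.2968) (cross=-29.789)
θ=250°: ex = (C−B)/|BC| = (0.5332,-0.8460); ey = (0.8460,0.5332)
θ=250°: P = B + 1.92·ex + 3.22·ey = (2.3798,-3.6663)
θ=256°: B = A + 4.00·(cos256°, sin256°) = (-0.9677, -3.8812)
θ=256°: |BD| = 9.7715
θ=256°: circle(B,3.00) ∩ circle(D,10.00): a=0.2294, h=2.9912
θ=256°:   candidates: C₊=(-1.9453,-1.0449) cross=29.229; C₋=(0.4309,-6.5352) cross=-29.229
θ=256°:   branch - wants cross < 0 → take C=(0.4309,-6.5352) (cross=-29.229)
θ=256°: ex = (C−B)/|BC| = (0.4662,-0.8847); ey = (0.8847,0.4662)
θ=256°: P = B + 1.92·ex + 3.22·ey = (2.7761,-4.0786)

θ=75°: 0.71 0.13
θ=111°: 1.39 1.27
θ=250°: 2.38 -3.67
θ=256°: 2.78 -4.08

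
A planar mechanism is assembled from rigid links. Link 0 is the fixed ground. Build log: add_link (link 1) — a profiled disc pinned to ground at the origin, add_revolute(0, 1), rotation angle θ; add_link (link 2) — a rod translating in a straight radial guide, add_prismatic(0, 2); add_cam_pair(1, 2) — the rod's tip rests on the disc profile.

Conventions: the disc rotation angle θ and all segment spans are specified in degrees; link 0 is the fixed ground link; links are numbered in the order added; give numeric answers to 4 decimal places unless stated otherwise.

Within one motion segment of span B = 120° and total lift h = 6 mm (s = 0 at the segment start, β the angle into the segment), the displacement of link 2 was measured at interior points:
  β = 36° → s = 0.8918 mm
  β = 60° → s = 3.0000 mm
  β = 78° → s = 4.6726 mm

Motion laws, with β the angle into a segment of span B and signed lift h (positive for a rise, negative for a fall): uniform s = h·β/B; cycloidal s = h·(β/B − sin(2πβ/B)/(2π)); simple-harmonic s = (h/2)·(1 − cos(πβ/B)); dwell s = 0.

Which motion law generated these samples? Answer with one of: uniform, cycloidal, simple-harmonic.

candidates at β/B = r: uniform s = h·r (linear in β); cycloidal s = h·(r − sin(2πr)/(2π)); simple-harmonic s = (h/2)(1 − cos(πr))
β=36°: printed 0.8918 | uniform 1.8000, cycloidal 0.8918, simple-harmonic 1.2366
β=60°: printed 3.0000 | uniform 3.0000, cycloidal 3.0000, simple-harmonic 3.0000
β=78°: printed 4.6726 | uniform 3.9000, cycloidal 4.6726, simple-harmonic 4.3620
only one law matches every sample → cycloidal

cycloidal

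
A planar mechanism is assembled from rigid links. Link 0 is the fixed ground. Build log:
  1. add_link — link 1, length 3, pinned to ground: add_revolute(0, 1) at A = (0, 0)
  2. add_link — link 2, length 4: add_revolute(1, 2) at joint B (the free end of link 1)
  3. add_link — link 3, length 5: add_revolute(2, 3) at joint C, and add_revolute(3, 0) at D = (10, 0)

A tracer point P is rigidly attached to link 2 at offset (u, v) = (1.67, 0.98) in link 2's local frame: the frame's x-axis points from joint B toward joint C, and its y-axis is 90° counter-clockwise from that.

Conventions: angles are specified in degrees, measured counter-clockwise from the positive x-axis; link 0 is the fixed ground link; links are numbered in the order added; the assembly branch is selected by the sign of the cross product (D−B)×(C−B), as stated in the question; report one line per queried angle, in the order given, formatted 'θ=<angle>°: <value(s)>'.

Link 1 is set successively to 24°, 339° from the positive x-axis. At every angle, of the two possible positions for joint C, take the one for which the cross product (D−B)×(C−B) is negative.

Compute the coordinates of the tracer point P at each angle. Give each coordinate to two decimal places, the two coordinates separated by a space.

A=(0,0), D=(10.00,0)
θ=24°: B = A + 3.00·(cos24°, sin24°) = (2.7406, 1.2202)
θ=24°: |BD| = 7.3612
θ=24°: circle(B,4.00) ∩ circle(D,5.00): a=3.0693, h=2.5650
θ=24°:   candidates: C₊=(6.1927,3.2410) cross=18.882; C₋=(5.3423,-1.8181) cross=-18.882
θ=24°:   branch - wants cross < 0 → take C=(5.3423,-1.8181) (cross=-18.882)
θ=24°: ex = (C−B)/|BC| = (0.6504,-0.7596); ey = (0.7596,0.6504)
θ=24°: P = B + 1.67·ex + 0.98·ey = (4.5712,0.5891)
θ=339°: B = A + 3.00·(cos339°, sin339°) = (2.8007, -1.0751)
θ=339°: |BD| = 7.2791
θ=339°: circle(B,4.00) ∩ circle(D,5.00): a=3.0213, h=2.6214
θ=339°:   candidates: C₊=(5.4018,1.9637) cross=19.081; C₋=(6.1761,-3.2215) cross=-19.081
θ=339°:   branch - wants cross < 0 → take C=(6.1761,-3.2215) (cross=-19.081)
θ=339°: ex = (C−B)/|BC| = (0.8438,-0.5366); ey = (0.5366,0.8438)
θ=339°: P = B + 1.67·ex + 0.98·ey = (4.7358,-1.1442)

θ=24°: 4.57 0.59
θ=339°: 4.74 -1.14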